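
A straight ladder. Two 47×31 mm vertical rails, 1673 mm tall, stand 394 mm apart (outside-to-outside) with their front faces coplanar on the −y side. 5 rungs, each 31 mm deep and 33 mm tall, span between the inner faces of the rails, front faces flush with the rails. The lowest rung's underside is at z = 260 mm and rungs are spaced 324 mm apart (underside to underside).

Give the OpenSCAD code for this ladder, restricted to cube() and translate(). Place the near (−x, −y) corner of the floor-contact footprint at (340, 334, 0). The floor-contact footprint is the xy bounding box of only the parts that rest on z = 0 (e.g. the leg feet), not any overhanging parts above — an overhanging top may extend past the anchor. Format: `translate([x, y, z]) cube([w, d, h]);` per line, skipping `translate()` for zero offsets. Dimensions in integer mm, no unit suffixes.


// rung span = 394 - 2*47 = 300
// rung[k] z = 260 + k*324
translate([340, 334, 0]) cube([47, 31, 1673]);
translate([687, 334, 0]) cube([47, 31, 1673]);
translate([387, 334, 260]) cube([300, 31, 33]);
translate([387, 334, 584]) cube([300, 31, 33]);
translate([387, 334, 908]) cube([300, 31, 33]);
translate([387, 334, 1232]) cube([300, 31, 33]);
translate([387, 334, 1556]) cube([300, 31, 33]);


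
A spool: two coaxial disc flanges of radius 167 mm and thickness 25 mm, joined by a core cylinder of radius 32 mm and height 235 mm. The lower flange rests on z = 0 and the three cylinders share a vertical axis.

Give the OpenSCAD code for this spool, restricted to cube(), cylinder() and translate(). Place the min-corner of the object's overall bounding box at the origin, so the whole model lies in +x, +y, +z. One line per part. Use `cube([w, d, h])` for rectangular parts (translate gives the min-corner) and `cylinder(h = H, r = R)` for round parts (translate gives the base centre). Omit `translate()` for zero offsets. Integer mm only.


translate([167, 167, 0]) cylinder(h = 25, r = 167);
translate([167, 167, 25]) cylinder(h = 235, r = 32);
translate([167, 167, 260]) cylinder(h = 25, r = 167);


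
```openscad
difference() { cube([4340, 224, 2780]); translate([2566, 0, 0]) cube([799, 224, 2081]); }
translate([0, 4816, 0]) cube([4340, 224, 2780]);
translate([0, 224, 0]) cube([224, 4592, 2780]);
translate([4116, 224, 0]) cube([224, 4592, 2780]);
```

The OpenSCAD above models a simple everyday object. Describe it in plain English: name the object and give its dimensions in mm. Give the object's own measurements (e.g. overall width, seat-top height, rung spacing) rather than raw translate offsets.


A single room: four walls, each 2780 mm tall and 224 mm thick, enclosing an outside footprint 4340×5040 mm (x × y), no floor or roof. The front and back walls (−y and +y sides) run the full x-width; the side walls fit between their inner faces. A door opening 799 mm wide and 2081 mm tall is cut through the front wall from the floor up, its −x edge 2566 mm from the wall's −x end.


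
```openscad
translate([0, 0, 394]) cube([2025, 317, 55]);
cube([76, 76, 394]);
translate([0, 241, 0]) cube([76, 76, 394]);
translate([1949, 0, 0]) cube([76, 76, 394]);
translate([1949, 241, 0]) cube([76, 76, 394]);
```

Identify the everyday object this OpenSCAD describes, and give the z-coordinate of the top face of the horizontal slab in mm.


A bench. The seat-top height is 449 mm.

A long slab on four corner posts — a bench. The slab sits at z = 394 with thickness 55, so the top is 394 + 55 = 449 mm.


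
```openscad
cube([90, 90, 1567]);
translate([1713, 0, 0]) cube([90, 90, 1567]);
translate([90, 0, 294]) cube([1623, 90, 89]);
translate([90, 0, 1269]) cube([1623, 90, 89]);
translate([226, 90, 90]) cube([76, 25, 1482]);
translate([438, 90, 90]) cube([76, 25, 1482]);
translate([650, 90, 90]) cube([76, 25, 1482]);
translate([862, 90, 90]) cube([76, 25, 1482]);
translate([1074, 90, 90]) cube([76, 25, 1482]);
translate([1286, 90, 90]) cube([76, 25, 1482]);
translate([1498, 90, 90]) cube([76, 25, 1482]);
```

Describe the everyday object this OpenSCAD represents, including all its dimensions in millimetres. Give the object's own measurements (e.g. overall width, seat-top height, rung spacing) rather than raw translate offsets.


A fence section. Two 90×90 mm posts, 1567 mm tall, stand on the floor with a clear span of 1623 mm between their inner faces. Two horizontal rails of 90×89 mm section span the gap between the posts with their undersides at z = 294 mm and z = 1269 mm, flush with the posts' −y face. 7 pickets, each 76 mm wide, 25 mm thick and 1482 mm tall, are fixed to the +y face of the rails with their bottoms at z = 90 mm, spaced across the span with a 136 mm gap after the −x post and between neighbouring pickets, with 139 mm left before the +x post.


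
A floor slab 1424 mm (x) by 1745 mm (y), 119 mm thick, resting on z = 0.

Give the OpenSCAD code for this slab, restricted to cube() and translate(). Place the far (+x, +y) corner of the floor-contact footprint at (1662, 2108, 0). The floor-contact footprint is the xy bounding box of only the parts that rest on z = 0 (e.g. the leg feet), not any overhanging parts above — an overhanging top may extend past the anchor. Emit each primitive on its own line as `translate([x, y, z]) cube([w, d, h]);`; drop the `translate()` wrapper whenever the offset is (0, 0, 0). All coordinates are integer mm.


translate([238, 363, 0]) cube([1424, 1745, 119]);


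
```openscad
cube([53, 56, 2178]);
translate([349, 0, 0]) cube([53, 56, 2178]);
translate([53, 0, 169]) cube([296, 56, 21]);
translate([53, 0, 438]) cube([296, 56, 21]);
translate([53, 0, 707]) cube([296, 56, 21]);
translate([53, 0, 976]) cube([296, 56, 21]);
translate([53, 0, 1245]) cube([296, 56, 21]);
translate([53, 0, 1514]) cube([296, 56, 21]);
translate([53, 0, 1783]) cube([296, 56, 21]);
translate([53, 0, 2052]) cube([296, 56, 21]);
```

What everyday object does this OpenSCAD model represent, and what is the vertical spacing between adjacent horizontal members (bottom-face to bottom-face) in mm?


A ladder. The rung spacing is 269 mm.

Two tall 53×56 posts with 8 short bars between them — a ladder. Adjacent rungs sit at z = 169 and z = 438, so the spacing is 438 − 169 = 269 mm.


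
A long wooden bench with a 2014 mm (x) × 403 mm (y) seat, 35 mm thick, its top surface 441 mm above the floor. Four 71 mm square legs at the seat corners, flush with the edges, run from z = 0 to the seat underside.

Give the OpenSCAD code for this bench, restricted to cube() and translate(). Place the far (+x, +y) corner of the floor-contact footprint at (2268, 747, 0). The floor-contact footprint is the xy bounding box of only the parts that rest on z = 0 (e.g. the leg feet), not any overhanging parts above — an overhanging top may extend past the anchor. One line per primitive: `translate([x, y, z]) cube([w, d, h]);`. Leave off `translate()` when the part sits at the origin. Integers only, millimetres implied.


translate([254, 344, 406]) cube([2014, 403, 35]);
translate([254, 344, 0]) cube([71, 71, 406]);
translate([254, 676, 0]) cube([71, 71, 406]);
translate([2197, 344, 0]) cube([71, 71, 406]);
translate([2197, 676, 0]) cube([71, 71, 406]);


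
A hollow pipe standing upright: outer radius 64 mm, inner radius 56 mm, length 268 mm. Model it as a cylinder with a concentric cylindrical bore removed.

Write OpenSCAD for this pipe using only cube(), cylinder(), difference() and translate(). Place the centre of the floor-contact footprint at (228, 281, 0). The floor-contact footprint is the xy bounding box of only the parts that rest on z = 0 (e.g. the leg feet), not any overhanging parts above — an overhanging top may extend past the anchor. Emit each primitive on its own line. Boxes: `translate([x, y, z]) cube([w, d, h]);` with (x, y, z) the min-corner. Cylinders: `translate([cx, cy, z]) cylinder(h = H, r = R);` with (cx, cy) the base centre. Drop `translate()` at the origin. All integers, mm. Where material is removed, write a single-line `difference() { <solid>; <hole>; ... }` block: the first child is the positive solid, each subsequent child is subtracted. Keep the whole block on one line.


difference() { translate([228, 281, 0]) cylinder(h = 268, r = 64); translate([228, 281, 0]) cylinder(h = 268, r = 56); }


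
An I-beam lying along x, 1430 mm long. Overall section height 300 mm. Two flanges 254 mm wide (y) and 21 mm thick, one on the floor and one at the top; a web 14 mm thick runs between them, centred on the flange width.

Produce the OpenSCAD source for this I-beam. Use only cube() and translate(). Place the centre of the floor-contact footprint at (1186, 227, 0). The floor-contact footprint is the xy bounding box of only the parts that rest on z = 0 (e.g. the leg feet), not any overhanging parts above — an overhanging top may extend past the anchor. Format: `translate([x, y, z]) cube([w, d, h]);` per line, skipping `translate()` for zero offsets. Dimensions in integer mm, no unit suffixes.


translate([471, 100, 0]) cube([1430, 254, 21]);
translate([471, 220, 21]) cube([1430, 14, 258]);
translate([471, 100, 279]) cube([1430, 254, 21]);


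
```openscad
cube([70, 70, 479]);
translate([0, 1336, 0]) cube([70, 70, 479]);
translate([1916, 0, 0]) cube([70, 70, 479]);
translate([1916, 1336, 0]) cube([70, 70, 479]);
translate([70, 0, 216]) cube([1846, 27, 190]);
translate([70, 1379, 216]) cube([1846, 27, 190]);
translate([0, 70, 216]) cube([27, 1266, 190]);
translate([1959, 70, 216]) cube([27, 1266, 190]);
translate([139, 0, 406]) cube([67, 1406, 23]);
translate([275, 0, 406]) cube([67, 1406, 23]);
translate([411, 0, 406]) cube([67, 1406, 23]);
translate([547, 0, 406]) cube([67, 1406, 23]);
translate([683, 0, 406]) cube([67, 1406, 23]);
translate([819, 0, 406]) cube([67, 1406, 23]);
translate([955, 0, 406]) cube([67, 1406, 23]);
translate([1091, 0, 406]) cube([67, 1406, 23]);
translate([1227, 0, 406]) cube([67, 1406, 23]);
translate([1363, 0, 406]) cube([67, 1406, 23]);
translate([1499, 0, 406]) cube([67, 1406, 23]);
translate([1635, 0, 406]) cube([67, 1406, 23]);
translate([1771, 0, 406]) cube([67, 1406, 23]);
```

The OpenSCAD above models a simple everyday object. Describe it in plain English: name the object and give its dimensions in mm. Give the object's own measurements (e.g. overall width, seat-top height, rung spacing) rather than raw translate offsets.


A bed frame 1986 mm long (x) by 1406 mm wide (y). Four 70×70 mm corner posts, 479 mm tall, at the corners of the footprint. Four rails of 27 mm thickness and 190 mm height run between adjacent posts with their undersides at z = 216 mm, their outer faces flush with the outside of the frame (the two x-running rails run between the posts' inner faces; the two y-running rails run between the posts' inner faces). 13 slats, each 67 mm wide (x) and 23 mm thick, lie across the top of the two x-running rails, running the full 1406 mm width of the frame in y; along x they sit between the end posts with a 69 mm gap after the −x posts and between neighbouring slats, leaving 78 mm before the +x posts.


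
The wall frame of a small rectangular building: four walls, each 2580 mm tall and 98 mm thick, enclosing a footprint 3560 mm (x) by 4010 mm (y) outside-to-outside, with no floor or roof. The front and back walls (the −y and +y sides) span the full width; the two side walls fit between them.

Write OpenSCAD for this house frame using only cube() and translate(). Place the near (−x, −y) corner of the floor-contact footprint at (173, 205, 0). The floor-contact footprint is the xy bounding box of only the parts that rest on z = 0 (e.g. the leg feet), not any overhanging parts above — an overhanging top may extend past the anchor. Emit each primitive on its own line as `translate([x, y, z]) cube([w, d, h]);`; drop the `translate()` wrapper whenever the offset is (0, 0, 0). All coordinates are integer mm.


translate([173, 205, 0]) cube([3560, 98, 2580]);
translate([173, 4117, 0]) cube([3560, 98, 2580]);
translate([173, 303, 0]) cube([98, 3814, 2580]);
translate([3635, 303, 0]) cube([98, 3814, 2580]);


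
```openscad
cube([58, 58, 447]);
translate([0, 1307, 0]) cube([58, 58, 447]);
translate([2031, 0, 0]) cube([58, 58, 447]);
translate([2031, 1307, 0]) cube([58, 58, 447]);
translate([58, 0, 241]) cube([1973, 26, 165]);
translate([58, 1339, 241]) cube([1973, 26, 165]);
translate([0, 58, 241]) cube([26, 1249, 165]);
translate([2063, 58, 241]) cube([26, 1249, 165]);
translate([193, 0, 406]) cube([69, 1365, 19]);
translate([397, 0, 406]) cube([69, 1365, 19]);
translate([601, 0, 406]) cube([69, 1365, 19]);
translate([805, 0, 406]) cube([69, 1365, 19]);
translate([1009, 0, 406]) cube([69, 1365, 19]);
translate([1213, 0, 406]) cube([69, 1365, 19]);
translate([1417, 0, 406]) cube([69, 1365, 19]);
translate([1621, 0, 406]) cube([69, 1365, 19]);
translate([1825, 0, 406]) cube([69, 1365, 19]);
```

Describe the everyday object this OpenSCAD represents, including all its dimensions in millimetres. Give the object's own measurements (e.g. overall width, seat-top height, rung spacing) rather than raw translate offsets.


A bed frame 2089 mm long (x) by 1365 mm wide (y). Four 58×58 mm corner posts, 447 mm tall, at the corners of the footprint. Four rails of 26 mm thickness and 165 mm height run between adjacent posts with their undersides at z = 241 mm, their outer faces flush with the outside of the frame (the two x-running rails run between the posts' inner faces; the two y-running rails run between the posts' inner faces). 9 slats, each 69 mm wide (x) and 19 mm thick, lie across the top of the two x-running rails, running the full 1365 mm width of the frame in y; along x they sit between the end posts with a 135 mm gap after the −x posts and between neighbouring slats, leaving 137 mm before the +x posts.


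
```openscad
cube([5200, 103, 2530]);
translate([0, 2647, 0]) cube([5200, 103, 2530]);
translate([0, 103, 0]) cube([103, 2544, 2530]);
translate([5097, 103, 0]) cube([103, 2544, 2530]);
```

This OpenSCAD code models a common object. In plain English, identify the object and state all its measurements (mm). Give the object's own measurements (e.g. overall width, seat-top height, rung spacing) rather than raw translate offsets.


The wall frame of a small rectangular building: four walls, each 2530 mm tall and 103 mm thick, enclosing a footprint 5200 mm (x) by 2750 mm (y) outside-to-outside, with no floor or roof. The front and back walls (the −y and +y sides) span the full width; the two side walls fit between them.


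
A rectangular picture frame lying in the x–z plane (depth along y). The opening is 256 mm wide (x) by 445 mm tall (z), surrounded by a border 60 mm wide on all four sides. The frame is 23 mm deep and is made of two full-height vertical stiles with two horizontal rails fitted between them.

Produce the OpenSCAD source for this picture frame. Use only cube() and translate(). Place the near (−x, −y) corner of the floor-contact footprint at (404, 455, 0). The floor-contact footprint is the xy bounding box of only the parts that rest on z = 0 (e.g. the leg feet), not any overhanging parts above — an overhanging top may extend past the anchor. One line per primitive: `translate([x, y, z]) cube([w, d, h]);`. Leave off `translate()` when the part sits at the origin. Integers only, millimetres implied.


translate([404, 455, 0]) cube([60, 23, 565]);
translate([720, 455, 0]) cube([60, 23, 565]);
translate([464, 455, 0]) cube([256, 23, 60]);
translate([464, 455, 505]) cube([256, 23, 60]);


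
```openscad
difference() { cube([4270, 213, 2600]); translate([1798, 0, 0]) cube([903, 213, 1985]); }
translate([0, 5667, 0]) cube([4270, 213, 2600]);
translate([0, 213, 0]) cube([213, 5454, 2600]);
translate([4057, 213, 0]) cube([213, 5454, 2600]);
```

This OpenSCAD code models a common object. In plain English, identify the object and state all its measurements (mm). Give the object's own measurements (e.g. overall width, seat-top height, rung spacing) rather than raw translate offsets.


A single room: four walls, each 2600 mm tall and 213 mm thick, enclosing an outside footprint 4270×5880 mm (x × y), no floor or roof. The front and back walls (−y and +y sides) run the full x-width; the side walls fit between their inner faces. A door opening 903 mm wide and 1985 mm tall is cut through the front wall from the floor up, its −x edge 1798 mm from the wall's −x end.


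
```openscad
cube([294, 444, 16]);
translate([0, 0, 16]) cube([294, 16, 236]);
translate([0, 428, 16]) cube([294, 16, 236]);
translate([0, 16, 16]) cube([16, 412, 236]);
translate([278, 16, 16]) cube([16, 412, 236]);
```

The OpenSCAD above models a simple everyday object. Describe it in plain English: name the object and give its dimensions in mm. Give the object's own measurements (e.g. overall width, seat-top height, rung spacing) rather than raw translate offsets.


An open-topped rectangular box: outside dimensions 294×444×252 mm, with a uniform wall and base thickness of 16 mm. The base is a full 294×444 slab on the floor; four walls sit on top of the base. The front and back walls (the −y and +y sides) span the full width; the two side walls fit between them.


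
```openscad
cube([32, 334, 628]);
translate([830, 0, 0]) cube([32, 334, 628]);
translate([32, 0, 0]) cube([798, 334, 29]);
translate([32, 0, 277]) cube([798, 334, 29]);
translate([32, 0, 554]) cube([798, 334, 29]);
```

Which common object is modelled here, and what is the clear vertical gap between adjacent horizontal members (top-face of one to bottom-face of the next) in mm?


A bookshelf. The clear shelf gap is 248 mm.

Two tall side panels with 3 horizontal boards between them — a bookshelf. The first two shelf undersides are at z = 0 and z = 277; with shelf thickness 29, the clear gap is 277 − 0 − 29 = 248 mm.


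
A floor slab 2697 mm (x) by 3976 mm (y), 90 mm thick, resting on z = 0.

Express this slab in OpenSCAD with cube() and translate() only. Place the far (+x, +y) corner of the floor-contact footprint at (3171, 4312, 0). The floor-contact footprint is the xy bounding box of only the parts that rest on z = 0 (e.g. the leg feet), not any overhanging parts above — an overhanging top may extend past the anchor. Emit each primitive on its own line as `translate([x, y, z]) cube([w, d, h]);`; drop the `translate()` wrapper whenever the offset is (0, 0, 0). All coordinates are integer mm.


translate([474, 336, 0]) cube([2697, 3976, 90]);


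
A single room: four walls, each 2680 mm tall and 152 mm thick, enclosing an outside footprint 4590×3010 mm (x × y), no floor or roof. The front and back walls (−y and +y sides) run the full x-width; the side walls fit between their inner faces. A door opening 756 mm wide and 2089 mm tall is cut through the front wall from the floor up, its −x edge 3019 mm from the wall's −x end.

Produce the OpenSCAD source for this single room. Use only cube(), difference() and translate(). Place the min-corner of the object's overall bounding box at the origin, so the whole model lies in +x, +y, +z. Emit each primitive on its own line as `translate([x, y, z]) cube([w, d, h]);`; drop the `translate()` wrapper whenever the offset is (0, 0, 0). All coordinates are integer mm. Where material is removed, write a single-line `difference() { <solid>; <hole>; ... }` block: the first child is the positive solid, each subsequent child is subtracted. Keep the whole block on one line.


difference() { cube([4590, 152, 2680]); translate([3019, 0, 0]) cube([756, 152, 2089]); }
translate([0, 2858, 0]) cube([4590, 152, 2680]);
translate([0, 152, 0]) cube([152, 2706, 2680]);
translate([4438, 152, 0]) cube([152, 2706, 2680]);


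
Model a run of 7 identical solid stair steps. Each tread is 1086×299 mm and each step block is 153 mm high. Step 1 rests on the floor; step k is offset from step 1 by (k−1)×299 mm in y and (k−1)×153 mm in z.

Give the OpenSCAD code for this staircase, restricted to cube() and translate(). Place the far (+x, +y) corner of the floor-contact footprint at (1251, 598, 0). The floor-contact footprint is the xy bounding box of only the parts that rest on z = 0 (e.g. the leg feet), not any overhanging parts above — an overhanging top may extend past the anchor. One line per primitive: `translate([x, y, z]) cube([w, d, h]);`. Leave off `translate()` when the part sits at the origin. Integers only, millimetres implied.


translate([165, 299, 0]) cube([1086, 299, 153]);
translate([165, 598, 153]) cube([1086, 299, 153]);
translate([165, 897, 306]) cube([1086, 299, 153]);
translate([165, 1196, 459]) cube([1086, 299, 153]);
translate([165, 1495, 612]) cube([1086, 299, 153]);
translate([165, 1794, 765]) cube([1086, 299, 153]);
translate([165, 2093, 918]) cube([1086, 299, 153]);


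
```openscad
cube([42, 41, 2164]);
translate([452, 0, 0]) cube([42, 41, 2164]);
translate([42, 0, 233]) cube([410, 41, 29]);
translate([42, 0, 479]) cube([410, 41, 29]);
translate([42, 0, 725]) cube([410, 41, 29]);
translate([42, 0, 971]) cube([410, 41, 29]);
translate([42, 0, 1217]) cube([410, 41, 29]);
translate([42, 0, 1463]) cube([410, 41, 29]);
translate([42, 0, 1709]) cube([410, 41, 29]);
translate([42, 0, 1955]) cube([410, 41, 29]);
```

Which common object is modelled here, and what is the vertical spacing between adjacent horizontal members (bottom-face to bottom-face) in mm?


A ladder. The rung spacing is 246 mm.

Two tall 42×41 posts with 8 short bars between them — a ladder. Adjacent rungs sit at z = 233 and z = 479, so the spacing is 479 − 233 = 246 mm.


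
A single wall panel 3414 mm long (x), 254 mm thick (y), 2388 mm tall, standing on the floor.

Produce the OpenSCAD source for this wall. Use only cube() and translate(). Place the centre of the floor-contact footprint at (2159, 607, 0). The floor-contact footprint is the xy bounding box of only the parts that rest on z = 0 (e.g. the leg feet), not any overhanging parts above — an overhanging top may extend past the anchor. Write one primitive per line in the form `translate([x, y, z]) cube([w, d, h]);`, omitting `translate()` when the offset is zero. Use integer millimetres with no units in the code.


translate([452, 480, 0]) cube([3414, 254, 2388]);


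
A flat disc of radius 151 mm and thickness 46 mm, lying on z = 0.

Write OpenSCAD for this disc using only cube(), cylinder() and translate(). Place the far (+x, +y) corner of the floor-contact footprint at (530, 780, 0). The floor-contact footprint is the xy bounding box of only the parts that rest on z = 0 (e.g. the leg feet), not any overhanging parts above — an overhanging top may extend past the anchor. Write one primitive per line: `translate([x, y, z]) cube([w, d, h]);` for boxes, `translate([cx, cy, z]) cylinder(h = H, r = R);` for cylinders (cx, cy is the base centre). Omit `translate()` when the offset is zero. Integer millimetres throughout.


translate([379, 629, 0]) cylinder(h = 46, r = 151);


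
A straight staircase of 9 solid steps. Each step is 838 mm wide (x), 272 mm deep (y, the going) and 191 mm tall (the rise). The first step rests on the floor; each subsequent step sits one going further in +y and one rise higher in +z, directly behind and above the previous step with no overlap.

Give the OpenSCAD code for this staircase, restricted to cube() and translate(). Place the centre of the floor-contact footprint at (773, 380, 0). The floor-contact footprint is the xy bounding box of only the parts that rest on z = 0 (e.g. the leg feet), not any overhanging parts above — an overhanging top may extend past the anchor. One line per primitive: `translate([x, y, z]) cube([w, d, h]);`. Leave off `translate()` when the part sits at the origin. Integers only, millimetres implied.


translate([354, 244, 0]) cube([838, 272, 191]);
translate([354, 516, 191]) cube([838, 272, 191]);
translate([354, 788, 382]) cube([838, 272, 191]);
translate([354, 1060, 573]) cube([838, 272, 191]);
translate([354, 1332, 764]) cube([838, 272, 191]);
translate([354, 1604, 955]) cube([838, 272, 191]);
translate([354, 1876, 1146]) cube([838, 272, 191]);
translate([354, 2148, 1337]) cube([838, 272, 191]);
translate([354, 2420, 1528]) cube([838, 272, 191]);


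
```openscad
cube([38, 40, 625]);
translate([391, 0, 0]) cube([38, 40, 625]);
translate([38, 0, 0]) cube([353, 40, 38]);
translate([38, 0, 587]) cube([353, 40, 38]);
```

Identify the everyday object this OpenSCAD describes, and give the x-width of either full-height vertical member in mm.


A picture frame. The border width is 38 mm.

Four thin pieces enclosing a rectangular opening — a picture frame. The two full-height stiles are 625 mm tall; the top rail sits at z = 587 and is 38 mm tall, so the border above the opening is 625 − 587 = 38 mm, matching the stile x-width.


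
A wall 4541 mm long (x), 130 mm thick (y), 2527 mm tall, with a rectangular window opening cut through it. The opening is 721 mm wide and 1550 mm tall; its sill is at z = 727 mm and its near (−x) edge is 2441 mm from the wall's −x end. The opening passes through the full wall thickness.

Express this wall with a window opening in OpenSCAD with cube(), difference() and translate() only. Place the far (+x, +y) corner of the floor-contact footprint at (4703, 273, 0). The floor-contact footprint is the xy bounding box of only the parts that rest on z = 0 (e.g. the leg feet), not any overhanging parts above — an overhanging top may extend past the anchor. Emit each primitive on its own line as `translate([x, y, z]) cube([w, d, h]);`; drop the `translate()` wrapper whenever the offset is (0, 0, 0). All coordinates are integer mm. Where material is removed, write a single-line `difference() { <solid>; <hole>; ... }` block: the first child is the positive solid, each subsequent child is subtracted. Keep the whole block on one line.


difference() { translate([162, 143, 0]) cube([4541, 130, 2527]); translate([2603, 143, 727]) cube([721, 130, 1550]); }


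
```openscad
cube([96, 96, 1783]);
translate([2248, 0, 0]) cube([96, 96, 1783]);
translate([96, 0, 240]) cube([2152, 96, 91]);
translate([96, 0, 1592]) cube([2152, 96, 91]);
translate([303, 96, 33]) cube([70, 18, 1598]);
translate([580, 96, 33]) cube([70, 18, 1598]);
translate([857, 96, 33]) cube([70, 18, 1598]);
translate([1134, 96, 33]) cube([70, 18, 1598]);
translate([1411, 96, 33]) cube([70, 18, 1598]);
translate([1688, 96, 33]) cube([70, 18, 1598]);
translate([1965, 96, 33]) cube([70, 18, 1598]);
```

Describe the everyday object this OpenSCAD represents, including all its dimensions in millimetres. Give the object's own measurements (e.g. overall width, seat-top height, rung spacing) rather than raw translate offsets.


A fence section. Two 96×96 mm posts, 1783 mm tall, stand on the floor with a clear span of 2152 mm between their inner faces. Two horizontal rails of 96×91 mm section span the gap between the posts with their undersides at z = 240 mm and z = 1592 mm, flush with the posts' −y face. 7 pickets, each 70 mm wide, 18 mm thick and 1598 mm tall, are fixed to the +y face of the rails with their bottoms at z = 33 mm, spaced across the span with a 207 mm gap after the −x post and between neighbouring pickets, with 213 mm left before the +x post.


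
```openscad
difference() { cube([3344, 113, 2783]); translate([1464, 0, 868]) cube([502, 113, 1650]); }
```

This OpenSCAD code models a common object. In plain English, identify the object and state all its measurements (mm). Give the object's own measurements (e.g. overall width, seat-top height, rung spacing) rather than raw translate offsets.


A wall 3344 mm long (x), 113 mm thick (y), 2783 mm tall, with a rectangular window opening cut through it. The opening is 502 mm wide and 1650 mm tall; its sill is at z = 868 mm and its near (−x) edge is 1464 mm from the wall's −x end. The opening passes through the full wall thickness.


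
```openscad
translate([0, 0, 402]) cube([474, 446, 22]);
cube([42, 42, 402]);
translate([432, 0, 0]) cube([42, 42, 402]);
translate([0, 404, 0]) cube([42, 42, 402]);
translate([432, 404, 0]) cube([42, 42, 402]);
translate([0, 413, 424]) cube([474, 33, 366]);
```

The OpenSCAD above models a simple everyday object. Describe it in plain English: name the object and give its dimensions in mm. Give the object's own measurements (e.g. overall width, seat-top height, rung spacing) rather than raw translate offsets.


A chair. The seat is a 474×446×22 mm slab with its top at z = 424 mm, on four 42×42 mm corner legs (flush with the seat edges, standing on z = 0). A flat backrest 33 mm thick, 366 mm tall, spans the full seat width and rises from the seat top along its +y edge, rear face flush with the rear of the seat.


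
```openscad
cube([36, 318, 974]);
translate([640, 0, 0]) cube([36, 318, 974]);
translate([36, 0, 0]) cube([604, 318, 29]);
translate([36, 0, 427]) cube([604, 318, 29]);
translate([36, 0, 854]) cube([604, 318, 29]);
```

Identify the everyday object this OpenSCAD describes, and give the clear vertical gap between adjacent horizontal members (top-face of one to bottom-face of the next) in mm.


A bookshelf. The clear shelf gap is 398 mm.

Two tall side panels with 3 horizontal boards between them — a bookshelf. The first two shelf undersides are at z = 0 and z = 427; with shelf thickness 29, the clear gap is 427 − 0 − 29 = 398 mm.


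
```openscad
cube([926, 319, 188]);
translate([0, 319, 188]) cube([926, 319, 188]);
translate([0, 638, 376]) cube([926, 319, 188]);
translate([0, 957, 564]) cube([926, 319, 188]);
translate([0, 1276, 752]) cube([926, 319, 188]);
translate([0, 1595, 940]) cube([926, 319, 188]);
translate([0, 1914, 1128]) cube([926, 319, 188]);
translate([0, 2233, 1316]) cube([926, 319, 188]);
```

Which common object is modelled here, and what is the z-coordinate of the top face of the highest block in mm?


A staircase. The total rise is 1504 mm.

8 identical blocks, each offset up and back from the previous — a staircase. Each step is 188 mm tall and there are 8 of them, so the total rise is 8 × 188 = 1504 mm.


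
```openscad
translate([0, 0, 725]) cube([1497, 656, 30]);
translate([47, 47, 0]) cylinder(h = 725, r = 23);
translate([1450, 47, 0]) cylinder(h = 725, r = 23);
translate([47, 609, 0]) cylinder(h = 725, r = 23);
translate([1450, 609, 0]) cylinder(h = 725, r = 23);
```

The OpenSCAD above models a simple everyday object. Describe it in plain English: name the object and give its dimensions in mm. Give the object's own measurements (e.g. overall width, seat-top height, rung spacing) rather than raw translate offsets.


A rectangular dining table. The top is 1497×656×30 mm with its upper surface at z = 755 mm. It stands on four round legs of 46 mm diameter, each leg's bounding box inset 24 mm from the nearest pair of top edges, running from the floor to the underside of the top.


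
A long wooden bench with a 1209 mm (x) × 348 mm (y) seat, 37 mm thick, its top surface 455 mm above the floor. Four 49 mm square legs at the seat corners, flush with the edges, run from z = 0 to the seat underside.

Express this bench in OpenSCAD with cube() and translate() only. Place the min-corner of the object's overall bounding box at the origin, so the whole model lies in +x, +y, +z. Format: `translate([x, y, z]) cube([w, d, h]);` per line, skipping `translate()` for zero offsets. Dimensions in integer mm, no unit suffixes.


translate([0, 0, 418]) cube([1209, 348, 37]);
cube([49, 49, 418]);
translate([0, 299, 0]) cube([49, 49, 418]);
translate([1160, 0, 0]) cube([49, 49, 418]);
translate([1160, 299, 0]) cube([49, 49, 418]);


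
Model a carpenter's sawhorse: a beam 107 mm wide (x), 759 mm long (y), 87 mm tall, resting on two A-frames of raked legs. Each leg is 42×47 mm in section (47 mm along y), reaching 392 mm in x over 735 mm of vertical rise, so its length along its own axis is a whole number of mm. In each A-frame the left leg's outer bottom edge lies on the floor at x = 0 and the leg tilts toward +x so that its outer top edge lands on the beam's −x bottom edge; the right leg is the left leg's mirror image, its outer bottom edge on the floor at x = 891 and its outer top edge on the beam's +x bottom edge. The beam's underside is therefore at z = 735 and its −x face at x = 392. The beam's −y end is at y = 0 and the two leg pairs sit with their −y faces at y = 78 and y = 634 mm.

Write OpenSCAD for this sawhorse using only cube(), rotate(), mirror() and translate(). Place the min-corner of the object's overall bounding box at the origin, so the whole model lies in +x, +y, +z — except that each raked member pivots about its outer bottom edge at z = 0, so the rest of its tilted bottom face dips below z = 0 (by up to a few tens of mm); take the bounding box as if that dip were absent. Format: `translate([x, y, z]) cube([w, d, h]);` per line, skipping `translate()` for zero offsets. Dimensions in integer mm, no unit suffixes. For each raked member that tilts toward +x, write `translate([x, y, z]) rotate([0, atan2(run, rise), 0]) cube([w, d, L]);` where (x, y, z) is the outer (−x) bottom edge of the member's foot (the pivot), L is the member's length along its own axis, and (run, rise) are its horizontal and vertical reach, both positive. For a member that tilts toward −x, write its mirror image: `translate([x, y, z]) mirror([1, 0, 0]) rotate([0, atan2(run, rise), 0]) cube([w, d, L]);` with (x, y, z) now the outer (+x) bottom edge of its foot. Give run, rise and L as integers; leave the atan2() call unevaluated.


translate([392, 0, 735]) cube([107, 759, 87]);
translate([0, 78, 0]) rotate([0, atan2(392, 735), 0]) cube([42, 47, 833]);
translate([891, 78, 0]) mirror([1, 0, 0]) rotate([0, atan2(392, 735), 0]) cube([42, 47, 833]);
translate([0, 634, 0]) rotate([0, atan2(392, 735), 0]) cube([42, 47, 833]);
translate([891, 634, 0]) mirror([1, 0, 0]) rotate([0, atan2(392, 735), 0]) cube([42, 47, 833]);


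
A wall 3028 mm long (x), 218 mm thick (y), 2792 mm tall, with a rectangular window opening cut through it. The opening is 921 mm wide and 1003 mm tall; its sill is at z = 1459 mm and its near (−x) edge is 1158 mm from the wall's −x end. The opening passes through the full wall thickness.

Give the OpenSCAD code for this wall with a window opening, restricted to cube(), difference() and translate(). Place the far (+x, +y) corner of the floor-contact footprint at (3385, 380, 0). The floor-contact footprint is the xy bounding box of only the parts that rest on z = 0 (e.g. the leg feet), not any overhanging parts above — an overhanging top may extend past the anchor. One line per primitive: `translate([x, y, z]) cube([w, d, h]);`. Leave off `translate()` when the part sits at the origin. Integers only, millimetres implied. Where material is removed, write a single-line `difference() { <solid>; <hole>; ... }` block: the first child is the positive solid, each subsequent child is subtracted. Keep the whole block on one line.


difference() { translate([357, 162, 0]) cube([3028, 218, 2792]); translate([1515, 162, 1459]) cube([921, 218, 1003]); }


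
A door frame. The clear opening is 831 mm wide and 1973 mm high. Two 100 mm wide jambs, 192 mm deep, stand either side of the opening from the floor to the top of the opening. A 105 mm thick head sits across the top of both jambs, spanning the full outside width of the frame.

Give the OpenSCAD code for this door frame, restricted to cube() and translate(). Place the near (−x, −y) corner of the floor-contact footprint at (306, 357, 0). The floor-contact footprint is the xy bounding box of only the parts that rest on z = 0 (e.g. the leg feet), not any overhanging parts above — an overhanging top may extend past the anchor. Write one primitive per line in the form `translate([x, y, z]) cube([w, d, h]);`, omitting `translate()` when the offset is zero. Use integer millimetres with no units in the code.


translate([306, 357, 0]) cube([100, 192, 1973]);
translate([1237, 357, 0]) cube([100, 192, 1973]);
translate([306, 357, 1973]) cube([1031, 192, 105]);


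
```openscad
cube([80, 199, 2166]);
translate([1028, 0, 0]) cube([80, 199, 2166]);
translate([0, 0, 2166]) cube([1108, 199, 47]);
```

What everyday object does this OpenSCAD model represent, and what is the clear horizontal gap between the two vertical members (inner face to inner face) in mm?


A door frame. The clear opening width is 948 mm.

Two 2166 mm tall posts with a header on top — a door frame. The left jamb is 80 mm wide at x = 0; the right jamb starts at x = 1028. The clear opening is 1028 − 80 = 948 mm.


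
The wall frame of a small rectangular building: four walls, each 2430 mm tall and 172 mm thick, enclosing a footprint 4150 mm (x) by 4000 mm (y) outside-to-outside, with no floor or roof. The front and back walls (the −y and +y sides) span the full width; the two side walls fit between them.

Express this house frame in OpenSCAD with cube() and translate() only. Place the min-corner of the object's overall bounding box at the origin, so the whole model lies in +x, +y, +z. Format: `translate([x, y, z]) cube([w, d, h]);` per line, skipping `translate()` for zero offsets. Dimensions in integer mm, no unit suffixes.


cube([4150, 172, 2430]);
translate([0, 3828, 0]) cube([4150, 172, 2430]);
translate([0, 172, 0]) cube([172, 3656, 2430]);
translate([3978, 172, 0]) cube([172, 3656, 2430]);


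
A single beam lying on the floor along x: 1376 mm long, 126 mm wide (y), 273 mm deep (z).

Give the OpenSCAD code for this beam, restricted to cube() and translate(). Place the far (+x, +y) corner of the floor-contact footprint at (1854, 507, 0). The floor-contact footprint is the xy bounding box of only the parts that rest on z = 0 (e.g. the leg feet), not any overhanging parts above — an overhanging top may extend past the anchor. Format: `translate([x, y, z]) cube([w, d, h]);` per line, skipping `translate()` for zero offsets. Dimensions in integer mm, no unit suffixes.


translate([478, 381, 0]) cube([1376, 126, 273]);


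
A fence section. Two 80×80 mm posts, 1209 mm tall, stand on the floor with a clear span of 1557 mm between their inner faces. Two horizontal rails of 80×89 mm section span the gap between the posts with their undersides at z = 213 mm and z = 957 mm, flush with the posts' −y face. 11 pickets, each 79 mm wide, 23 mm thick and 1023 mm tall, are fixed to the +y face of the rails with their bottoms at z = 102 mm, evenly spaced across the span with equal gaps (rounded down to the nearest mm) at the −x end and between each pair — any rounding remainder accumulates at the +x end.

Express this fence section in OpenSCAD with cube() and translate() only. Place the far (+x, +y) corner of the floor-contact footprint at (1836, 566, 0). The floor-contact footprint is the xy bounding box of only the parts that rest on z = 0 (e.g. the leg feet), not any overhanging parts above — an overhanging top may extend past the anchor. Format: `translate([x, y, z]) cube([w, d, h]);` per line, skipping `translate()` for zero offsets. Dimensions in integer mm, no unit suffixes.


translate([119, 486, 0]) cube([80, 80, 1209]);
translate([1756, 486, 0]) cube([80, 80, 1209]);
translate([199, 486, 213]) cube([1557, 80, 89]);
translate([199, 486, 957]) cube([1557, 80, 89]);
translate([256, 566, 102]) cube([79, 23, 1023]);
translate([392, 566, 102]) cube([79, 23, 1023]);
translate([528, 566, 102]) cube([79, 23, 1023]);
translate([664, 566, 102]) cube([79, 23, 1023]);
translate([800, 566, 102]) cube([79, 23, 1023]);
translate([936, 566, 102]) cube([79, 23, 1023]);
translate([1072, 566, 102]) cube([79, 23, 1023]);
translate([1208, 566, 102]) cube([79, 23, 1023]);
translate([1344, 566, 102]) cube([79, 23, 1023]);
translate([1480, 566, 102]) cube([79, 23, 1023]);
translate([1616, 566, 102]) cube([79, 23, 1023]);


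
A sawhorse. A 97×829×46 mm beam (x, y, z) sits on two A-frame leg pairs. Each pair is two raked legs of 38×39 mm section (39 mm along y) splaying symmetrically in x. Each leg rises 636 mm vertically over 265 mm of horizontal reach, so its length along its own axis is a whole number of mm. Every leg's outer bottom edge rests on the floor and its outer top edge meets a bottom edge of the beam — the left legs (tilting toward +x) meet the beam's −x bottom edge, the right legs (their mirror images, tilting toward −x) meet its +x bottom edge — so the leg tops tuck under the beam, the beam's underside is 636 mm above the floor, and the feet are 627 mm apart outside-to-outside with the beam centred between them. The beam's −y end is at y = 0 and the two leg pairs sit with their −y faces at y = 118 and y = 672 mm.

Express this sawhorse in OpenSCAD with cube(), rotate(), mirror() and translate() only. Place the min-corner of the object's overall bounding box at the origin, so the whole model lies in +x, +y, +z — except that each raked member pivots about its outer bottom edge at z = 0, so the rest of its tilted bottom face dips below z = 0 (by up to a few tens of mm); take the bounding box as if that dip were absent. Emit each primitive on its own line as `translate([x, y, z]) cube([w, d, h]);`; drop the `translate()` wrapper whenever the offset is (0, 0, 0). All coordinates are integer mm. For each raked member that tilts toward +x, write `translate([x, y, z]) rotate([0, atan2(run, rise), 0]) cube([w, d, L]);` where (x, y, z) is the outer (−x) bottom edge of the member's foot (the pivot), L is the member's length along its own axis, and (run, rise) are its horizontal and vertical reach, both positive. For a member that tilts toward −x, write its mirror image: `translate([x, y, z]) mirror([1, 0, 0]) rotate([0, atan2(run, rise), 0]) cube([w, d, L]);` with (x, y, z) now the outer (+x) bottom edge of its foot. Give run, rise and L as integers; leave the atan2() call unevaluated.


translate([265, 0, 636]) cube([97, 829, 46]);
translate([0, 118, 0]) rotate([0, atan2(265, 636), 0]) cube([38, 39, 689]);
translate([627, 118, 0]) mirror([1, 0, 0]) rotate([0, atan2(265, 636), 0]) cube([38, 39, 689]);
translate([0, 672, 0]) rotate([0, atan2(265, 636), 0]) cube([38, 39, 689]);
translate([627, 672, 0]) mirror([1, 0, 0]) rotate([0, atan2(265, 636), 0]) cube([38, 39, 689]);
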